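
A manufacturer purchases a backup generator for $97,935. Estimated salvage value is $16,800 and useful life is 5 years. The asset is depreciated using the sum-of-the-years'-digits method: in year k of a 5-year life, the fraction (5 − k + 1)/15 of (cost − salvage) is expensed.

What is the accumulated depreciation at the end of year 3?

Depreciable base = $97,935 − $16,800 = $81,135.
Sum of the years' digits = 5+4+3+2+1 = 15.
Year 1: $81,135 × 5/15 = $27,045. Book value $70,890.
Year 2: $81,135 × 4/15 = $21,636. Book value $49,254.
Year 3: $81,135 × 3/15 = $16,227. Book value $33,027.
Accumulated through year 3 = $97,935 − $33,027 = $64,908.

$64,908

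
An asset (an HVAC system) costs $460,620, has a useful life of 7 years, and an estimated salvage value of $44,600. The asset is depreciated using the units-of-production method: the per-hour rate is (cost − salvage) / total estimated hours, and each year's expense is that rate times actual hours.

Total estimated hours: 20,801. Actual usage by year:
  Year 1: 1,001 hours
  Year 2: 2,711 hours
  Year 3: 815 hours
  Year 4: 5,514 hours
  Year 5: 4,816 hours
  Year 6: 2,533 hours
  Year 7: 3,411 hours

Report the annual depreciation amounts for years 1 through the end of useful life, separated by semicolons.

$20,020; $54,220; $16,300; $110,280; $96,320; $50,660; $68,220

Depreciable base = $460,620 − $44,600 = $416,020.
Rate = $416,020 / 20,801 hours = $20 per hour.
Year 1: 1,001 × $20 = $20,020. Book value $440,600.
Year 2: 2,711 × $20 = $54,220. Book value $386,380.
Year 3: 815 × $20 = $16,300. Book value $370,080.
Year 4: 5,514 × $20 = $110,280. Book value $259,800.
Year 5: 4,816 × $20 = $96,320. Book value $163,480.
Year 6: 2,533 × $20 = $50,660. Book value $112,820.
Year 7: 3,411 × $20 = $68,220. Book value $44,600.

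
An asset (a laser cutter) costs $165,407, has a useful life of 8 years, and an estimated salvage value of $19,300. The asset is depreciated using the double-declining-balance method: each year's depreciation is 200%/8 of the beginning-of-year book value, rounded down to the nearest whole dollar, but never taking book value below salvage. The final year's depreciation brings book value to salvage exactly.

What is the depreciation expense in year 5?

$13,084

Depreciable base = $165,407 − $19,300 = $146,107.
Year 1: ⌊$165,407 × 200%/8⌋ = $41,351. Book value $124,056.
Year 2: ⌊$124,056 × 200%/8⌋ = $31,014. Book value $93,042.
Year 3: ⌊$93,042 × 200%/8⌋ = $23,260. Book value $69,782.
Year 4: ⌊$69,782 × 200%/8⌋ = $17,445. Book value $52,337.
Year 5: ⌊$52,337 × 200%/8⌋ = $13,084. Book value $39,253.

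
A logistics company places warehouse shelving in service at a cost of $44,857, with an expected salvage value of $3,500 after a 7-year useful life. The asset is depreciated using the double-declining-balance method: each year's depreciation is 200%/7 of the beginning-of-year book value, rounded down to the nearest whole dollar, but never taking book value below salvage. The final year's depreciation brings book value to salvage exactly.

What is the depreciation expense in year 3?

$6,539

Depreciable base = $44,857 − $3,500 = $41,357.
Year 1: ⌊$44,857 × 200%/7⌋ = $12,816. Book value $32,041.
Year 2: ⌊$32,041 × 200%/7⌋ = $9,154. Book value $22,887.
Year 3: ⌊$22,887 × 200%/7⌋ = $6,539. Book value $16,348.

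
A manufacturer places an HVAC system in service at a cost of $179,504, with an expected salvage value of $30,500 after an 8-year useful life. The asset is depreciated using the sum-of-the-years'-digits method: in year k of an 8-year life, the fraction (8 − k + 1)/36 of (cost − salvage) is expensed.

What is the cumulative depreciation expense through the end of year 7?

Depreciable base = $179,504 − $30,500 = $149,004.
Sum of the years' digits = 8+7+6+5+4+3+2+1 = 36.
Year 1: $149,004 × 8/36 = $33,112. Book value $146,392.
Year 2: $149,004 × 7/36 = $28,973. Book value $117,419.
Year 3: $149,004 × 6/36 = $24,834. Book value $92,585.
Year 4: $149,004 × 5/36 = $20,695. Book value $71,890.
Year 5: $149,004 × 4/36 = $16,556. Book value $55,334.
Year 6: $149,004 × 3/36 = $12,417. Book value $42,917.
Year 7: $149,004 × 2/36 = $8,278. Book value $34,639.
Accumulated through year 7 = $179,504 − $34,639 = $144,865.

$144,865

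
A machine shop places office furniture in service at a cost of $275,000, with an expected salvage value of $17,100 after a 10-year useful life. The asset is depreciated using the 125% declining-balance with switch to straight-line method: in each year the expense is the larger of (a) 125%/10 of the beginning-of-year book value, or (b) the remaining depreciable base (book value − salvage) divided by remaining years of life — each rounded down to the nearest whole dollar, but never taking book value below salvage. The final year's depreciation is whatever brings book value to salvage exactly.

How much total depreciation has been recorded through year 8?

Depreciable base = $275,000 − $17,100 = $257,900.
Year 1: DB = ⌊$275,000 × 125%/10⌋ = $34,375; SL = ⌊$257,900/10⌋ = $25,790 → take DB $34,375. Book value $240,625.
Year 2: DB = ⌊$240,625 × 125%/10⌋ = $30,078; SL = ⌊$223,525/9⌋ = $24,836 → take DB $30,078. Book value $210,547.
Year 3: DB = ⌊$210,547 × 125%/10⌋ = $26,318; SL = ⌊$193,447/8⌋ = $24,180 → take DB $26,318. Book value $184,229.
Year 4: DB = ⌊$184,229 × 125%/10⌋ = $23,028; SL = ⌊$167,129/7⌋ = $23,875 → take SL $23,875. Book value $160,354.
Year 5: DB = ⌊$160,354 × 125%/10⌋ = $20,044; SL = ⌊$143,254/6⌋ = $23,875 → take SL $23,875. Book value $136,479.
Year 6: DB = ⌊$136,479 × 125%/10⌋ = $17,059; SL = ⌊$119,379/5⌋ = $23,875 → take SL $23,875. Book value $112,604.
Year 7: DB = ⌊$112,604 × 125%/10⌋ = $14,075; SL = ⌊$95,504/4⌋ = $23,876 → take SL $23,876. Book value $88,728.
Year 8: DB = ⌊$88,728 × 125%/10⌋ = $11,091; SL = ⌊$71,628/3⌋ = $23,876 → take SL $23,876. Book value $64,852.
Accumulated through year 8 = $275,000 − $64,852 = $210,148.

$210,148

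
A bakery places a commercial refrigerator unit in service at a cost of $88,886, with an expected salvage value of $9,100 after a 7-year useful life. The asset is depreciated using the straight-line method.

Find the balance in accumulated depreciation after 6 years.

Depreciable base = $88,886 − $9,100 = $79,786.
Annual expense = $79,786 / 7 = $11,398.
End of year 1: book value $77,488.
End of year 2: book value $66,090.
End of year 3: book value $54,692.
End of year 4: book value $43,294.
End of year 5: book value $31,896.
End of year 6: book value $20,498.
Accumulated through year 6 = $88,886 − $20,498 = $68,388.

$68,388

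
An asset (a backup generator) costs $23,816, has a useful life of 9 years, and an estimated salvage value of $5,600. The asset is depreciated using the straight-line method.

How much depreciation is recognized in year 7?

Depreciable base = $23,816 − $5,600 = $18,216.
Annual expense = $18,216 / 9 = $2,024.

$2,024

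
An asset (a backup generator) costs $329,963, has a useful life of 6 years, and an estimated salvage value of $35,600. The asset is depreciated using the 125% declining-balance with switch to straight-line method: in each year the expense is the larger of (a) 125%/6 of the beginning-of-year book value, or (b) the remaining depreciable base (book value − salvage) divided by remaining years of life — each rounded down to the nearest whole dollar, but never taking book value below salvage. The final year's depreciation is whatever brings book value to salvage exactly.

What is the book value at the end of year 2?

Depreciable base = $329,963 − $35,600 = $294,363.
Year 1: DB = ⌊$329,963 × 125%/6⌋ = $68,742; SL = ⌊$294,363/6⌋ = $49,060 → take DB $68,742. Book value $261,221.
Year 2: DB = ⌊$261,221 × 125%/6⌋ = $54,421; SL = ⌊$225,621/5⌋ = $45,124 → take DB $54,421. Book value $206,800.

$206,800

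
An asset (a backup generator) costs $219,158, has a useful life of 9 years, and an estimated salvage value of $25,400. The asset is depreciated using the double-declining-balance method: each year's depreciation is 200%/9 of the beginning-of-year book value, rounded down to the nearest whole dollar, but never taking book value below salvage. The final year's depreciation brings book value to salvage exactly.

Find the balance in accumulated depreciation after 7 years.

$181,421

Depreciable base = $219,158 − $25,400 = $193,758.
Year 1: ⌊$219,158 × 200%/9⌋ = $48,701. Book value $170,457.
Year 2: ⌊$170,457 × 200%/9⌋ = $37,879. Book value $132,578.
Year 3: ⌊$132,578 × 200%/9⌋ = $29,461. Book value $103,117.
Year 4: ⌊$103,117 × 200%/9⌋ = $22,914. Book value $80,203.
Year 5: ⌊$80,203 × 200%/9⌋ = $17,822. Book value $62,381.
Year 6: ⌊$62,381 × 200%/9⌋ = $13,862. Book value $48,519.
Year 7: ⌊$48,519 × 200%/9⌋ = $10,782. Book value $37,737.
Accumulated through year 7 = $219,158 − $37,737 = $181,421.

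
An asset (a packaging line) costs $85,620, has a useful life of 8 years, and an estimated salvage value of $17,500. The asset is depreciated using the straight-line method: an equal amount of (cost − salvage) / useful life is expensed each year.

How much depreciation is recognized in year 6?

$8,515

Depreciable base = $85,620 − $17,500 = $68,120.
Annual expense = $68,120 / 8 = $8,515.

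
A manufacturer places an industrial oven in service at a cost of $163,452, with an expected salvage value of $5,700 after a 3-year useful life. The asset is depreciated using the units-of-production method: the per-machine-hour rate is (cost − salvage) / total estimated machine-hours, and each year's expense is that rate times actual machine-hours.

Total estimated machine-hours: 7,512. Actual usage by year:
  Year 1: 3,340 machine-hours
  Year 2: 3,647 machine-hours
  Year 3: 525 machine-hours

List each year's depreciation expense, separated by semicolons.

Depreciable base = $163,452 − $5,700 = $157,752.
Rate = $157,752 / 7,512 machine-hours = $21 per machine-hour.
Year 1: 3,340 × $21 = $70,140. Book value $93,312.
Year 2: 3,647 × $21 = $76,587. Book value $16,725.
Year 3: 525 × $21 = $11,025. Book value $5,700.

$70,140; $76,587; $11,025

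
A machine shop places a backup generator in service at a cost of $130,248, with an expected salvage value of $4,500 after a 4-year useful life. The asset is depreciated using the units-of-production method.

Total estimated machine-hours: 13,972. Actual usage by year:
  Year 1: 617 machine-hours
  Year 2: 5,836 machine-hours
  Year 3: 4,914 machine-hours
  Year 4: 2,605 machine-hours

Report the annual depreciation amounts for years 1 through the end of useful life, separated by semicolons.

Depreciable base = $130,248 − $4,500 = $125,748.
Rate = $125,748 / 13,972 machine-hours = $9 per machine-hour.
Year 1: 617 × $9 = $5,553. Book value $124,695.
Year 2: 5,836 × $9 = $52,524. Book value $72,171.
Year 3: 4,914 × $9 = $44,226. Book value $27,945.
Year 4: 2,605 × $9 = $23,445. Book value $4,500.

$5,553; $52,524; $44,226; $23,445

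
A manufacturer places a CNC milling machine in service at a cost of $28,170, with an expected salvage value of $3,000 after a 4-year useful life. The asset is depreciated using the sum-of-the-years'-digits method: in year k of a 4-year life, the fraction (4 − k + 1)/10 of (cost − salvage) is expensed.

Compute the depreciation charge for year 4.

Depreciable base = $28,170 − $3,000 = $25,170.
Sum of the years' digits = 4+3+2+1 = 10.
Year 1: $25,170 × 4/10 = $10,068. Book value $18,102.
Year 2: $25,170 × 3/10 = $7,551. Book value $10,551.
Year 3: $25,170 × 2/10 = $5,034. Book value $5,517.
Year 4: $25,170 × 1/10 = $2,517. Book value $3,000.

$2,517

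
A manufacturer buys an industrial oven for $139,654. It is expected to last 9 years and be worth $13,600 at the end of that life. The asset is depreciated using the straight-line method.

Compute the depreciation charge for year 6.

Depreciable base = $139,654 − $13,600 = $126,054.
Annual expense = $126,054 / 9 = $14,006.

$14,006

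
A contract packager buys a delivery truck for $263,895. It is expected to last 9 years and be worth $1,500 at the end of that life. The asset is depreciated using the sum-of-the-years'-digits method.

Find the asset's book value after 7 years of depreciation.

$18,993

Depreciable base = $263,895 − $1,500 = $262,395.
Sum of the years' digits = 9+8+7+6+5+4+3+2+1 = 45.
Year 1: $262,395 × 9/45 = $52,479. Book value $211,416.
Year 2: $262,395 × 8/45 = $46,648. Book value $164,768.
Year 3: $262,395 × 7/45 = $40,817. Book value $123,951.
Year 4: $262,395 × 6/45 = $34,986. Book value $88,965.
Year 5: $262,395 × 5/45 = $29,155. Book value $59,810.
Year 6: $262,395 × 4/45 = $23,324. Book value $36,486.
Year 7: $262,395 × 3/45 = $17,493. Book value $18,993.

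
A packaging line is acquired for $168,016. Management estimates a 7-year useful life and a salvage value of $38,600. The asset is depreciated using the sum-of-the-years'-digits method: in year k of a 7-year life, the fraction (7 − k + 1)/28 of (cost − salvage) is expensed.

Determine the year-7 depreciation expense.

$4,622

Depreciable base = $168,016 − $38,600 = $129,416.
Sum of the years' digits = 7+6+5+4+3+2+1 = 28.
Year 1: $129,416 × 7/28 = $32,354. Book value $135,662.
Year 2: $129,416 × 6/28 = $27,732. Book value $107,930.
Year 3: $129,416 × 5/28 = $23,110. Book value $84,820.
Year 4: $129,416 × 4/28 = $18,488. Book value $66,332.
Year 5: $129,416 × 3/28 = $13,866. Book value $52,466.
Year 6: $129,416 × 2/28 = $9,244. Book value $43,222.
Year 7: $129,416 × 1/28 = $4,622. Book value $38,600.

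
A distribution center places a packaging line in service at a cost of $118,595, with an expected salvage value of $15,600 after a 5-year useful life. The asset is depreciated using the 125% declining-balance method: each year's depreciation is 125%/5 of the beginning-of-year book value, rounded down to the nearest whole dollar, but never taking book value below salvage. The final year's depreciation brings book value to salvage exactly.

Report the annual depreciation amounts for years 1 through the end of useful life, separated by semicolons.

Depreciable base = $118,595 − $15,600 = $102,995.
Year 1: ⌊$118,595 × 125%/5⌋ = $29,648. Book value $88,947.
Year 2: ⌊$88,947 × 125%/5⌋ = $22,236. Book value $66,711.
Year 3: ⌊$66,711 × 125%/5⌋ = $16,677. Book value $50,034.
Year 4: ⌊$50,034 × 125%/5⌋ = $12,508. Book value $37,526.
Year 5 (final): $37,526 − $15,600 = $21,926. Book value $15,600.

$29,648; $22,236; $16,677; $12,508; $21,926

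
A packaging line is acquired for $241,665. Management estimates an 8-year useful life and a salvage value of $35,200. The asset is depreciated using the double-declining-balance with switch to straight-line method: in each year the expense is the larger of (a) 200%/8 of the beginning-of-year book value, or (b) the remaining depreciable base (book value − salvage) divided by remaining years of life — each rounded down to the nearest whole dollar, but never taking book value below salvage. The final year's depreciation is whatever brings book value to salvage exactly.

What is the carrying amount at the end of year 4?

Depreciable base = $241,665 − $35,200 = $206,465.
Year 1: DB = ⌊$241,665 × 200%/8⌋ = $60,416; SL = ⌊$206,465/8⌋ = $25,808 → take DB $60,416. Book value $181,249.
Year 2: DB = ⌊$181,249 × 200%/8⌋ = $45,312; SL = ⌊$146,049/7⌋ = $20,864 → take DB $45,312. Book value $135,937.
Year 3: DB = ⌊$135,937 × 200%/8⌋ = $33,984; SL = ⌊$100,737/6⌋ = $16,789 → take DB $33,984. Book value $101,953.
Year 4: DB = ⌊$101,953 × 200%/8⌋ = $25,488; SL = ⌊$66,753/5⌋ = $13,350 → take DB $25,488. Book value $76,465.

$76,465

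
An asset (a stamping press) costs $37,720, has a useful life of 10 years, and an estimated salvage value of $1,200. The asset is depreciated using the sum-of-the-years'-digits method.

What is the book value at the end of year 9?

$1,864

Depreciable base = $37,720 − $1,200 = $36,520.
Sum of the years' digits = 10+9+8+7+6+5+4+3+2+1 = 55.
Year 1: $36,520 × 10/55 = $6,640. Book value $31,080.
Year 2: $36,520 × 9/55 = $5,976. Book value $25,104.
Year 3: $36,520 × 8/55 = $5,312. Book value $19,792.
Year 4: $36,520 × 7/55 = $4,648. Book value $15,144.
Year 5: $36,520 × 6/55 = $3,984. Book value $11,160.
Year 6: $36,520 × 5/55 = $3,320. Book value $7,840.
Year 7: $36,520 × 4/55 = $2,656. Book value $5,184.
Year 8: $36,520 × 3/55 = $1,992. Book value $3,192.
Year 9: $36,520 × 2/55 = $1,328. Book value $1,864.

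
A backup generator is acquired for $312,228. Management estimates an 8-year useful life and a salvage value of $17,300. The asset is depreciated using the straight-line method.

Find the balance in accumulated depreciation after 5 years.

$184,330

Depreciable base = $312,228 − $17,300 = $294,928.
Annual expense = $294,928 / 8 = $36,866.
End of year 1: book value $275,362.
End of year 2: book value $238,496.
End of year 3: book value $201,630.
End of year 4: book value $164,764.
End of year 5: book value $127,898.
Accumulated through year 5 = $312,228 − $127,898 = $184,330.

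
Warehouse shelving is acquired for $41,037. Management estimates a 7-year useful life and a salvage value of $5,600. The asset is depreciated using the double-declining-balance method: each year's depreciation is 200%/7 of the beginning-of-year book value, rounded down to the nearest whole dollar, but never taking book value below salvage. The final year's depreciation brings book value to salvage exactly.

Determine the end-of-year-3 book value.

$14,956

Depreciable base = $41,037 − $5,600 = $35,437.
Year 1: ⌊$41,037 × 200%/7⌋ = $11,724. Book value $29,313.
Year 2: ⌊$29,313 × 200%/7⌋ = $8,375. Book value $20,938.
Year 3: ⌊$20,938 × 200%/7⌋ = $5,982. Book value $14,956.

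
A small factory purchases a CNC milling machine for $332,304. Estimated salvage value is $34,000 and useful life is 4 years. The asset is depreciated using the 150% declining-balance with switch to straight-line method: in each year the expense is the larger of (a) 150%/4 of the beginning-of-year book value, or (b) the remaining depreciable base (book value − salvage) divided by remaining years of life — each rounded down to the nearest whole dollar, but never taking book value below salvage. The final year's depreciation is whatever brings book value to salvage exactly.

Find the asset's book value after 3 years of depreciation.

Depreciable base = $332,304 − $34,000 = $298,304.
Year 1: DB = ⌊$332,304 × 150%/4⌋ = $124,614; SL = ⌊$298,304/4⌋ = $74,576 → take DB $124,614. Book value $207,690.
Year 2: DB = ⌊$207,690 × 150%/4⌋ = $77,883; SL = ⌊$173,690/3⌋ = $57,896 → take DB $77,883. Book value $129,807.
Year 3: DB = ⌊$129,807 × 150%/4⌋ = $48,677; SL = ⌊$95,807/2⌋ = $47,903 → take DB $48,677. Book value $81,130.

$81,130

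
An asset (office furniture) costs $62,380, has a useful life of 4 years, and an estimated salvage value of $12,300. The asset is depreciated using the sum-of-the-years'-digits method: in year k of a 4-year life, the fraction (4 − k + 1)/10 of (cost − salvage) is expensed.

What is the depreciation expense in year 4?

Depreciable base = $62,380 − $12,300 = $50,080.
Sum of the years' digits = 4+3+2+1 = 10.
Year 1: $50,080 × 4/10 = $20,032. Book value $42,348.
Year 2: $50,080 × 3/10 = $15,024. Book value $27,324.
Year 3: $50,080 × 2/10 = $10,016. Book value $17,308.
Year 4: $50,080 × 1/10 = $5,008. Book value $12,300.

$5,008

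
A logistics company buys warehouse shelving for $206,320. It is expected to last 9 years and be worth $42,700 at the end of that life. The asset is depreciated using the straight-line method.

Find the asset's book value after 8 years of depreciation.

Depreciable base = $206,320 − $42,700 = $163,620.
Annual expense = $163,620 / 9 = $18,180.
End of year 1: book value $188,140.
End of year 2: book value $169,960.
End of year 3: book value $151,780.
End of year 4: book value $133,600.
End of year 5: book value $115,420.
End of year 6: book value $97,240.
End of year 7: book value $79,060.
End of year 8: book value $60,880.

$60,880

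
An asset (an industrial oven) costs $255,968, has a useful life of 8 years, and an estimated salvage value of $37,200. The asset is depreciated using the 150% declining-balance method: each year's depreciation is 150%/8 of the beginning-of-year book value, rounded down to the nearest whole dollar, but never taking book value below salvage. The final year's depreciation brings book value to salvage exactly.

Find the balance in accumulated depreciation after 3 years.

Depreciable base = $255,968 − $37,200 = $218,768.
Year 1: ⌊$255,968 × 150%/8⌋ = $47,994. Book value $207,974.
Year 2: ⌊$207,974 × 150%/8⌋ = $38,995. Book value $168,979.
Year 3: ⌊$168,979 × 150%/8⌋ = $31,683. Book value $137,296.
Accumulated through year 3 = $255,968 − $137,296 = $118,672.

$118,672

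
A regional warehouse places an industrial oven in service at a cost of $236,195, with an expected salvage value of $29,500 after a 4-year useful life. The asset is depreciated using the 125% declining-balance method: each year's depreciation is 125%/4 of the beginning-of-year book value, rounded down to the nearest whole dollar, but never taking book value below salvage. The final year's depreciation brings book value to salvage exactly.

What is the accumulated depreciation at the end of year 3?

$159,442

Depreciable base = $236,195 − $29,500 = $206,695.
Year 1: ⌊$236,195 × 125%/4⌋ = $73,810. Book value $162,385.
Year 2: ⌊$162,385 × 125%/4⌋ = $50,745. Book value $111,640.
Year 3: ⌊$111,640 × 125%/4⌋ = $34,887. Book value $76,753.
Accumulated through year 3 = $236,195 − $76,753 = $159,442.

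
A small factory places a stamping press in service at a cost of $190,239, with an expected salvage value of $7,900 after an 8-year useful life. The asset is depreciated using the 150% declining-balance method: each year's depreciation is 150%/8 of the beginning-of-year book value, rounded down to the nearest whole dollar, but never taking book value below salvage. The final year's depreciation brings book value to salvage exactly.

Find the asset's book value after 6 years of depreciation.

Depreciable base = $190,239 − $7,900 = $182,339.
Year 1: ⌊$190,239 × 150%/8⌋ = $35,669. Book value $154,570.
Year 2: ⌊$154,570 × 150%/8⌋ = $28,981. Book value $125,589.
Year 3: ⌊$125,589 × 150%/8⌋ = $23,547. Book value $102,042.
Year 4: ⌊$102,042 × 150%/8⌋ = $19,132. Book value $82,910.
Year 5: ⌊$82,910 × 150%/8⌋ = $15,545. Book value $67,365.
Year 6: ⌊$67,365 × 150%/8⌋ = $12,630. Book value $54,735.

$54,735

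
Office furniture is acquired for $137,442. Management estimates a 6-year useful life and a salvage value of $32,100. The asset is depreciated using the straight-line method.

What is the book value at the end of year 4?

$67,214

Depreciable base = $137,442 − $32,100 = $105,342.
Annual expense = $105,342 / 6 = $17,557.
End of year 1: book value $119,885.
End of year 2: book value $102,328.
End of year 3: book value $84,771.
End of year 4: book value $67,214.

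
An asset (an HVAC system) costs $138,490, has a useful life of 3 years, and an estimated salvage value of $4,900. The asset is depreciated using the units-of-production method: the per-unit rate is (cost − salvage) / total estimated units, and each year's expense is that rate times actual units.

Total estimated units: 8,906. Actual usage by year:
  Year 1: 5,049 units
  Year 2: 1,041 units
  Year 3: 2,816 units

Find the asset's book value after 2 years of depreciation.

$47,140

Depreciable base = $138,490 − $4,900 = $133,590.
Rate = $133,590 / 8,906 units = $15 per unit.
Year 1: 5,049 × $15 = $75,735. Book value $62,755.
Year 2: 1,041 × $15 = $15,615. Book value $47,140.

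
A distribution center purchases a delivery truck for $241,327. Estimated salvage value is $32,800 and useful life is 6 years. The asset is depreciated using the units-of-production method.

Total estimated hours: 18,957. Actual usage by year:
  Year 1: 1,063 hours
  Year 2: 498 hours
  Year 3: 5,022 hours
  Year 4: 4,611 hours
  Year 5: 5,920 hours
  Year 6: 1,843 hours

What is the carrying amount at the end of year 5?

$53,073

Depreciable base = $241,327 − $32,800 = $208,527.
Rate = $208,527 / 18,957 hours = $11 per hour.
Year 1: 1,063 × $11 = $11,693. Book value $229,634.
Year 2: 498 × $11 = $5,478. Book value $224,156.
Year 3: 5,022 × $11 = $55,242. Book value $168,914.
Year 4: 4,611 × $11 = $50,721. Book value $118,193.
Year 5: 5,920 × $11 = $65,120. Book value $53,073.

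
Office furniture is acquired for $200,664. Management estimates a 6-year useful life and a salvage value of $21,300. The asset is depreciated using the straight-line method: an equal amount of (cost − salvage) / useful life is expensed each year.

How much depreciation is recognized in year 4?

Depreciable base = $200,664 − $21,300 = $179,364.
Annual expense = $179,364 / 6 = $29,894.

$29,894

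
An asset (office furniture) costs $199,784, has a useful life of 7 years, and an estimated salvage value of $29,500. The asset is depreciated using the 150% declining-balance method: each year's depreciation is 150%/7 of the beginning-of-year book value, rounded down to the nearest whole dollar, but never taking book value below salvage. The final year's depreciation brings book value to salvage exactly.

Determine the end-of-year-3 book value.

Depreciable base = $199,784 − $29,500 = $170,284.
Year 1: ⌊$199,784 × 150%/7⌋ = $42,810. Book value $156,974.
Year 2: ⌊$156,974 × 150%/7⌋ = $33,637. Book value $123,337.
Year 3: ⌊$123,337 × 150%/7⌋ = $26,429. Book value $96,908.

$96,908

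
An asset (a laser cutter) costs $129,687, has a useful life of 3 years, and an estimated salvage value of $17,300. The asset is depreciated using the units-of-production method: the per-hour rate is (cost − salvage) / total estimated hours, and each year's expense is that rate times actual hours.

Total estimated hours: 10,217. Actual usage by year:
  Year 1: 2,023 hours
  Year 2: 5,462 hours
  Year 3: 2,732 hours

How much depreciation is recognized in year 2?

$60,082

Depreciable base = $129,687 − $17,300 = $112,387.
Rate = $112,387 / 10,217 hours = $11 per hour.
Year 1: 2,023 × $11 = $22,253. Book value $107,434.
Year 2: 5,462 × $11 = $60,082. Book value $47,352.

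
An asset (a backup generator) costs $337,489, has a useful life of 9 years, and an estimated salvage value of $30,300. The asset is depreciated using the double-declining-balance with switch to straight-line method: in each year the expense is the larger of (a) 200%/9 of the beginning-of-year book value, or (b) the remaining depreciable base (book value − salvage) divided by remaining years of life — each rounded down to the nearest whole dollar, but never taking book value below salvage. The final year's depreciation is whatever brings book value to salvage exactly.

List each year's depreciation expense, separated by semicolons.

$74,997; $58,331; $45,369; $35,287; $27,445; $21,346; $16,603; $13,905; $13,906

Depreciable base = $337,489 − $30,300 = $307,189.
Year 1: DB = ⌊$337,489 × 200%/9⌋ = $74,997; SL = ⌊$307,189/9⌋ = $34,132 → take DB $74,997. Book value $262,492.
Year 2: DB = ⌊$262,492 × 200%/9⌋ = $58,331; SL = ⌊$232,192/8⌋ = $29,024 → take DB $58,331. Book value $204,161.
Year 3: DB = ⌊$204,161 × 200%/9⌋ = $45,369; SL = ⌊$173,861/7⌋ = $24,837 → take DB $45,369. Book value $158,792.
Year 4: DB = ⌊$158,792 × 200%/9⌋ = $35,287; SL = ⌊$128,492/6⌋ = $21,415 → take DB $35,287. Book value $123,505.
Year 5: DB = ⌊$123,505 × 200%/9⌋ = $27,445; SL = ⌊$93,205/5⌋ = $18,641 → take DB $27,445. Book value $96,060.
Year 6: DB = ⌊$96,060 × 200%/9⌋ = $21,346; SL = ⌊$65,760/4⌋ = $16,440 → take DB $21,346. Book value $74,714.
Year 7: DB = ⌊$74,714 × 200%/9⌋ = $16,603; SL = ⌊$44,414/3⌋ = $14,804 → take DB $16,603. Book value $58,111.
Year 8: DB = ⌊$58,111 × 200%/9⌋ = $12,913; SL = ⌊$27,811/2⌋ = $13,905 → take SL $13,905. Book value $44,206.
Year 9 (final): $44,206 − $30,300 = $13,906. Book value $30,300.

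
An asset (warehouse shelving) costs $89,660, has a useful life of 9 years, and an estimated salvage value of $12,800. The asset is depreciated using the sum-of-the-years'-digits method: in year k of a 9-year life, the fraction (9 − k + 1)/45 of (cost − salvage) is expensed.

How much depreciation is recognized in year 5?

Depreciable base = $89,660 − $12,800 = $76,860.
Sum of the years' digits = 9+8+7+6+5+4+3+2+1 = 45.
Year 1: $76,860 × 9/45 = $15,372. Book value $74,288.
Year 2: $76,860 × 8/45 = $13,664. Book value $60,624.
Year 3: $76,860 × 7/45 = $11,956. Book value $48,668.
Year 4: $76,860 × 6/45 = $10,248. Book value $38,420.
Year 5: $76,860 × 5/45 = $8,540. Book value $29,880.

$8,540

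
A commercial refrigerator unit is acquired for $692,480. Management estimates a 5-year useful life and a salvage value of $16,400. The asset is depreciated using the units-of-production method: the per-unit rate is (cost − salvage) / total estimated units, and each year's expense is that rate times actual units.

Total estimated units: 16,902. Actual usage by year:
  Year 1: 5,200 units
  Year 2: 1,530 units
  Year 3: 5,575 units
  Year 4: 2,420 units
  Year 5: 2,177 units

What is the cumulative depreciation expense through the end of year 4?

Depreciable base = $692,480 − $16,400 = $676,080.
Rate = $676,080 / 16,902 units = $40 per unit.
Year 1: 5,200 × $40 = $208,000. Book value $484,480.
Year 2: 1,530 × $40 = $61,200. Book value $423,280.
Year 3: 5,575 × $40 = $223,000. Book value $200,280.
Year 4: 2,420 × $40 = $96,800. Book value $103,480.
Accumulated through year 4 = $692,480 − $103,480 = $589,000.

$589,000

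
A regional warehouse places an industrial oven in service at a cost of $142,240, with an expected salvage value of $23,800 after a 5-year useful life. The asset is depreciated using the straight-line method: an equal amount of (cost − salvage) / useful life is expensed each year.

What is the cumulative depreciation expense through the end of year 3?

$71,064

Depreciable base = $142,240 − $23,800 = $118,440.
Annual expense = $118,440 / 5 = $23,688.
End of year 1: book value $118,552.
End of year 2: book value $94,864.
End of year 3: book value $71,176.
Accumulated through year 3 = $142,240 − $71,176 = $71,064.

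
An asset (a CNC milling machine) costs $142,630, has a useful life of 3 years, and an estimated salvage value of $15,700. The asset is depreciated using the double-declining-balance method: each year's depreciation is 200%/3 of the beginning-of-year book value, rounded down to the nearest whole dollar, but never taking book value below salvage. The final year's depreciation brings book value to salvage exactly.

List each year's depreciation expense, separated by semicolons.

Depreciable base = $142,630 − $15,700 = $126,930.
Year 1: ⌊$142,630 × 200%/3⌋ = $95,086. Book value $47,544.
Year 2: ⌊$47,544 × 200%/3⌋ = $31,696. Book value $15,848.
Year 3 (final): $15,848 − $15,700 = $148. Book value $15,700.

$95,086; $31,696; $148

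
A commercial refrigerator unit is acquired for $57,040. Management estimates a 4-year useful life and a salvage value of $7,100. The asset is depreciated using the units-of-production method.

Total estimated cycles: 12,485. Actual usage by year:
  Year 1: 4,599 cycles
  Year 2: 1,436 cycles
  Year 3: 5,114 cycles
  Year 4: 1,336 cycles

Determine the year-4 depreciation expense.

Depreciable base = $57,040 − $7,100 = $49,940.
Rate = $49,940 / 12,485 cycles = $4 per cycle.
Year 1: 4,599 × $4 = $18,396. Book value $38,644.
Year 2: 1,436 × $4 = $5,744. Book value $32,900.
Year 3: 5,114 × $4 = $20,456. Book value $12,444.
Year 4: 1,336 × $4 = $5,344. Book value $7,100.

$5,344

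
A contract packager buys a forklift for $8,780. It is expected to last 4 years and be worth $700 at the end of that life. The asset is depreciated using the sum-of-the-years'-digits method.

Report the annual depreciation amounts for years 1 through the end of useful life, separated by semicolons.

Depreciable base = $8,780 − $700 = $8,080.
Sum of the years' digits = 4+3+2+1 = 10.
Year 1: $8,080 × 4/10 = $3,232. Book value $5,548.
Year 2: $8,080 × 3/10 = $2,424. Book value $3,124.
Year 3: $8,080 × 2/10 = $1,616. Book value $1,508.
Year 4: $8,080 × 1/10 = $808. Book value $700.

$3,232; $2,424; $1,616; $808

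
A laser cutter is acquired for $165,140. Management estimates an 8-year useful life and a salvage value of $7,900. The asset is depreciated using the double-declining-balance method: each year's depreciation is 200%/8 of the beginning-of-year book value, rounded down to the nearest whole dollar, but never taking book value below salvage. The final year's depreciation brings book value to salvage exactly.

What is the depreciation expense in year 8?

Depreciable base = $165,140 − $7,900 = $157,240.
Year 1: ⌊$165,140 × 200%/8⌋ = $41,285. Book value $123,855.
Year 2: ⌊$123,855 × 200%/8⌋ = $30,963. Book value $92,892.
Year 3: ⌊$92,892 × 200%/8⌋ = $23,223. Book value $69,669.
Year 4: ⌊$69,669 × 200%/8⌋ = $17,417. Book value $52,252.
Year 5: ⌊$52,252 × 200%/8⌋ = $13,063. Book value $39,189.
Year 6: ⌊$39,189 × 200%/8⌋ = $9,797. Book value $29,392.
Year 7: ⌊$29,392 × 200%/8⌋ = $7,348. Book value $22,044.
Year 8 (final): $22,044 − $7,900 = $14,144. Book value $7,900.

$14,144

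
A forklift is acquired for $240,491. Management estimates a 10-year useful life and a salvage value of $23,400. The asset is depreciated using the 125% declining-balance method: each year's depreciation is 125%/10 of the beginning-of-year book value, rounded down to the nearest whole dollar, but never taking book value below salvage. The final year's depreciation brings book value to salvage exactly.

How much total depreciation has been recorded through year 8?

Depreciable base = $240,491 − $23,400 = $217,091.
Year 1: ⌊$240,491 × 125%/10⌋ = $30,061. Book value $210,430.
Year 2: ⌊$210,430 × 125%/10⌋ = $26,303. Book value $184,127.
Year 3: ⌊$184,127 × 125%/10⌋ = $23,015. Book value $161,112.
Year 4: ⌊$161,112 × 125%/10⌋ = $20,139. Book value $140,973.
Year 5: ⌊$140,973 × 125%/10⌋ = $17,621. Book value $123,352.
Year 6: ⌊$123,352 × 125%/10⌋ = $15,419. Book value $107,933.
Year 7: ⌊$107,933 × 125%/10⌋ = $13,491. Book value $94,442.
Year 8: ⌊$94,442 × 125%/10⌋ = $11,805. Book value $82,637.
Accumulated through year 8 = $240,491 − $82,637 = $157,854.

$157,854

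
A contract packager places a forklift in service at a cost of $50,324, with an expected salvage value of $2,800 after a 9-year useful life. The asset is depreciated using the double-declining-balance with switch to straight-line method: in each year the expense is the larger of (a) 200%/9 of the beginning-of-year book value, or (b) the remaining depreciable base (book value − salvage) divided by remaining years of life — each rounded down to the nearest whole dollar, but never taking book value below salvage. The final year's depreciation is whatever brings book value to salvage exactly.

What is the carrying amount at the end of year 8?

$5,581

Depreciable base = $50,324 − $2,800 = $47,524.
Year 1: DB = ⌊$50,324 × 200%/9⌋ = $11,183; SL = ⌊$47,524/9⌋ = $5,280 → take DB $11,183. Book value $39,141.
Year 2: DB = ⌊$39,141 × 200%/9⌋ = $8,698; SL = ⌊$36,341/8⌋ = $4,542 → take DB $8,698. Book value $30,443.
Year 3: DB = ⌊$30,443 × 200%/9⌋ = $6,765; SL = ⌊$27,643/7⌋ = $3,949 → take DB $6,765. Book value $23,678.
Year 4: DB = ⌊$23,678 × 200%/9⌋ = $5,261; SL = ⌊$20,878/6⌋ = $3,479 → take DB $5,261. Book value $18,417.
Year 5: DB = ⌊$18,417 × 200%/9⌋ = $4,092; SL = ⌊$15,617/5⌋ = $3,123 → take DB $4,092. Book value $14,325.
Year 6: DB = ⌊$14,325 × 200%/9⌋ = $3,183; SL = ⌊$11,525/4⌋ = $2,881 → take DB $3,183. Book value $11,142.
Year 7: DB = ⌊$11,142 × 200%/9⌋ = $2,476; SL = ⌊$8,342/3⌋ = $2,780 → take SL $2,780. Book value $8,362.
Year 8: DB = ⌊$8,362 × 200%/9⌋ = $1,858; SL = ⌊$5,562/2⌋ = $2,781 → take SL $2,781. Book value $5,581.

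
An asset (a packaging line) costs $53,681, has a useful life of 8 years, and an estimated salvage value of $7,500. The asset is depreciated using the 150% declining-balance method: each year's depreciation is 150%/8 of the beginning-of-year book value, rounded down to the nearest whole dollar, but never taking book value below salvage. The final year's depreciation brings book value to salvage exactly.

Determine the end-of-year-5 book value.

$19,010

Depreciable base = $53,681 − $7,500 = $46,181.
Year 1: ⌊$53,681 × 150%/8⌋ = $10,065. Book value $43,616.
Year 2: ⌊$43,616 × 150%/8⌋ = $8,178. Book value $35,438.
Year 3: ⌊$35,438 × 150%/8⌋ = $6,644. Book value $28,794.
Year 4: ⌊$28,794 × 150%/8⌋ = $5,398. Book value $23,396.
Year 5: ⌊$23,396 × 150%/8⌋ = $4,386. Book value $19,010.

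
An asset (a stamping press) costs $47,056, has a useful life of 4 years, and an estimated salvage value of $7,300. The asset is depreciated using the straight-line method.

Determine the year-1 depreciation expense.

$9,939

Depreciable base = $47,056 − $7,300 = $39,756.
Annual expense = $39,756 / 4 = $9,939.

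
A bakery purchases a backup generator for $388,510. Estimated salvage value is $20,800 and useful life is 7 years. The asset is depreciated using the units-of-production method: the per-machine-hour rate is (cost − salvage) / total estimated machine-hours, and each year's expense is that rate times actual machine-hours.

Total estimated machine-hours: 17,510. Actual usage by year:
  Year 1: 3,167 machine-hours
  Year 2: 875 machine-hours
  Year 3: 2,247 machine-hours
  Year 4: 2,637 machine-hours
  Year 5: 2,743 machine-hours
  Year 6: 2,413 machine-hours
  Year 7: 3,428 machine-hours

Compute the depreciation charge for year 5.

Depreciable base = $388,510 − $20,800 = $367,710.
Rate = $367,710 / 17,510 machine-hours = $21 per machine-hour.
Year 1: 3,167 × $21 = $66,507. Book value $322,003.
Year 2: 875 × $21 = $18,375. Book value $303,628.
Year 3: 2,247 × $21 = $47,187. Book value $256,441.
Year 4: 2,637 × $21 = $55,377. Book value $201,064.
Year 5: 2,743 × $21 = $57,603. Book value $143,461.

$57,603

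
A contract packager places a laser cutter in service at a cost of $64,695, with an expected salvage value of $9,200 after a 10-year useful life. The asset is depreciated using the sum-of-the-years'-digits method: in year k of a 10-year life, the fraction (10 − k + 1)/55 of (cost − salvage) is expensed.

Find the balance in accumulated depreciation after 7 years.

Depreciable base = $64,695 − $9,200 = $55,495.
Sum of the years' digits = 10+9+8+7+6+5+4+3+2+1 = 55.
Year 1: $55,495 × 10/55 = $10,090. Book value $54,605.
Year 2: $55,495 × 9/55 = $9,081. Book value $45,524.
Year 3: $55,495 × 8/55 = $8,072. Book value $37,452.
Year 4: $55,495 × 7/55 = $7,063. Book value $30,389.
Year 5: $55,495 × 6/55 = $6,054. Book value $24,335.
Year 6: $55,495 × 5/55 = $5,045. Book value $19,290.
Year 7: $55,495 × 4/55 = $4,036. Book value $15,254.
Accumulated through year 7 = $64,695 − $15,254 = $49,441.

$49,441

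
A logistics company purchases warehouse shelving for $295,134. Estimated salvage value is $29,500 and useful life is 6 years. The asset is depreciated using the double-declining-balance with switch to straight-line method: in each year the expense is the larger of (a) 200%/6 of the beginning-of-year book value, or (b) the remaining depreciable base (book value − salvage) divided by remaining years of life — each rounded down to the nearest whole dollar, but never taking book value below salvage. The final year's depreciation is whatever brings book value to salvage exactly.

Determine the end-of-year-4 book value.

Depreciable base = $295,134 − $29,500 = $265,634.
Year 1: DB = ⌊$295,134 × 200%/6⌋ = $98,378; SL = ⌊$265,634/6⌋ = $44,272 → take DB $98,378. Book value $196,756.
Year 2: DB = ⌊$196,756 × 200%/6⌋ = $65,585; SL = ⌊$167,256/5⌋ = $33,451 → take DB $65,585. Book value $131,171.
Year 3: DB = ⌊$131,171 × 200%/6⌋ = $43,723; SL = ⌊$101,671/4⌋ = $25,417 → take DB $43,723. Book value $87,448.
Year 4: DB = ⌊$87,448 × 200%/6⌋ = $29,149; SL = ⌊$57,948/3⌋ = $19,316 → take DB $29,149. Book value $58,299.

$58,299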